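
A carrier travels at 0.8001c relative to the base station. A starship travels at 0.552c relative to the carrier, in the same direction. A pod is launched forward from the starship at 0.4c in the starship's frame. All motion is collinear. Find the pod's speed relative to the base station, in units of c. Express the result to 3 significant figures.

0.973c

First combine the pod and starship (S''→S'): u₁ = (0.4 + 0.552)/(1 + 0.4×0.552) = 0.952/1.2208 = 0.77982.
Then combine with the carrier (S'→S): u = (0.77982 + 0.8001)/(1 + 0.77982×0.8001) = 1.57992/1.623933982 = 0.9729.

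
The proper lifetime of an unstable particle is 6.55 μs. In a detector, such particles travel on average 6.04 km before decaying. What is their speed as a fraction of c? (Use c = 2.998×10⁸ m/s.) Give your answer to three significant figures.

Let x = d/(cτ) = 6040 m / (2.998×10⁸ m/s × 6.550×10^-6 s) = 3.0758. Since d = βγcτ, x = βγ = β/√(1−β²).
Solving: β² = x²/(1+x²) = 9.46055/10.46055 = 0.904403, so β = 0.951.

0.951c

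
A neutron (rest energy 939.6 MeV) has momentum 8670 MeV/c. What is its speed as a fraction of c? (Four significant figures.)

0.9942c

βγ = pc/(mc²) = 8670/939.6 = 9.2273.
Since γ² = 1 + (βγ)² = 86.1431, γ = √86.1431 = 9.28133, and β = (βγ)/γ = 9.2273/9.28133 = 0.9942.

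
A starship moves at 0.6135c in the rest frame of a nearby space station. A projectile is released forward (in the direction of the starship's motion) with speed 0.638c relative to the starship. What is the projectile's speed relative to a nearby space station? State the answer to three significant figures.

Relativistic velocity addition: u = (u' + v)/(1 + u'v/c²), with u' = 0.638c and v = 0.6135c.
Numerator: 0.638 + 0.6135 = 1.2515. Denominator: 1 + (0.638)(0.6135) = 1.391413.
u = 1.2515/1.391413 = 0.89945, so the speed is 0.899c.

0.899c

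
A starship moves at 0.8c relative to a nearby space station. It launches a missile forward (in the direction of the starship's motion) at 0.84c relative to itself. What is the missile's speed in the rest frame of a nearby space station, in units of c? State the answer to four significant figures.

In units of c, u = (u' + v)/(1 + u'v) with u' = 0.84 and v = 0.8.
Numerator: 0.84 + 0.8 = 1.64. Denominator: 1 + (0.84)(0.8) = 1.672.
u = 1.64/1.672 = 0.98086, so the speed is 0.9809c.

0.9809c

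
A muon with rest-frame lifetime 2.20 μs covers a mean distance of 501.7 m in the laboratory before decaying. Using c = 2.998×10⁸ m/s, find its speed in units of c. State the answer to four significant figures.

0.6054c

Lab distance = (lab lifetime)·v = γτ·βc, so βγ = d/(cτ) = 501.7/(2.998×10⁸ × 2.200×10^-6) = 0.76066.
With βγ = 0.76066: γ² = 1 + (βγ)² = 1.578604, and β = (βγ)/γ = 0.76066/1.25643 = 0.6054.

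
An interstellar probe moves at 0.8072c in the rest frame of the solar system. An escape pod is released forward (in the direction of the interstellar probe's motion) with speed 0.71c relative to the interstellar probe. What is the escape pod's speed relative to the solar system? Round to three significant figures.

0.964c

In units of c, u = (u' + v)/(1 + u'v) with u' = 0.71 and v = 0.8072.
Numerator: 0.71 + 0.8072 = 1.5172. Denominator: 1 + (0.71)(0.8072) = 1.573112.
u = 1.5172/1.573112 = 0.96446, so the speed is 0.964c.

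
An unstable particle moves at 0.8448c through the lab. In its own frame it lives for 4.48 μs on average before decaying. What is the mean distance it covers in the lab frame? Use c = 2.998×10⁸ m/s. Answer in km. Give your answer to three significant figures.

Lorentz factor: γ = (1 − 0.71368704)^(−1/2) = 1.8689.
Lab-frame lifetime: Δt = γτ = 1.8689 × 4.48 μs = 8.3727 μs.
Distance: d = vΔt = 0.8448 × 2.998×10⁸ m/s × 8.3727×10^-6 s = 2120 m = 2.12 km.

2.12 km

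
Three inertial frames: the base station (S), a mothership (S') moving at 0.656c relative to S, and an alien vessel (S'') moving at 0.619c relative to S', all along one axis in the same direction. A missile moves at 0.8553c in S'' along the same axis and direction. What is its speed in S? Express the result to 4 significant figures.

0.9924c

Compose velocities in two stages. Stage 1 (into S'): u₁ = (0.8553+0.619)/(1+0.8553×0.619) = 0.96395.
Stage 2 (into S): u = (0.96395+0.656)/(1+0.96395×0.656) = 0.9924, so the speed is 0.9924c.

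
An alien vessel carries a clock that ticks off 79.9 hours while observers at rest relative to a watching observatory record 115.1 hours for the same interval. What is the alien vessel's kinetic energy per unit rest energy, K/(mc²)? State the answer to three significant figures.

γ = Δt/Δτ = 115.1/79.9 = 1.44055.
K/(mc²) = γ − 1 = 1.44055 − 1 = 0.441.

0.441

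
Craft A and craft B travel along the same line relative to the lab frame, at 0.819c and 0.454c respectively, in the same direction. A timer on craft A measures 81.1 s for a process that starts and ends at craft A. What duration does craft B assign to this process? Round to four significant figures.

99.65 s

The velocity of craft A relative to craft B is (0.819 − 0.454)c / (1 − 0.819×0.454) = 0.58105c; relative speed 0.58105c.
γ for this relative speed: γ = 1/√(1 − 0.337619) = 1.2287.
The clock on craft A records proper time, so craft B measures Δt = γΔτ = 1.2287 × 81.1 = 99.65 s.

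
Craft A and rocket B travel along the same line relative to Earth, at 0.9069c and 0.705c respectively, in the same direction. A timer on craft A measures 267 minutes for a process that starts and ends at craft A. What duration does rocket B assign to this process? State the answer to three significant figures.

Speed of craft A in rocket B's frame: u = (v_A − v_B)/(1 − v_A v_B/c²) = (0.9069 − 0.705)/(1 − 0.9069×0.705) = 0.2019/0.3606355 = 0.55985; |u| = 0.55985c.
At |u| = 0.55985c, γ = (1 − 0.313432)^(−1/2) = 1.2069.
The clock on craft A records proper time, so rocket B measures Δt = γΔτ = 1.2069 × 267 = 322 minutes.

322 minutes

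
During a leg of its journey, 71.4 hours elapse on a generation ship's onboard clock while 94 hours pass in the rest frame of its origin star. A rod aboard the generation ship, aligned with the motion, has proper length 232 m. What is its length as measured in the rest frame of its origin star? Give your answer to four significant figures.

From Δt = γΔτ: γ = 94/71.4 = 1.31653.
L = L₀/γ = 232/1.31653 = 176.2 m.

176.2 m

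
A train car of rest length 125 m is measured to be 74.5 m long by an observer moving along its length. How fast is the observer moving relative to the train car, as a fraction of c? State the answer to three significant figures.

Length contraction gives γ = L₀/L = 125/74.5 = 1.6779.
β = √(1 − 1/γ²) = √0.644804 = 0.803.

0.803c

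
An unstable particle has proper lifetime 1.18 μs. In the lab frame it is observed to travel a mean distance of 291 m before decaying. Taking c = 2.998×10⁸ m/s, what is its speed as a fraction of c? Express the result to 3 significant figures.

0.635c

Lab distance = (lab lifetime)·v = γτ·βc, so βγ = d/(cτ) = 291.0/(2.998×10⁸ × 1.180×10^-6) = 0.82258.
With βγ = 0.82258: γ² = 1 + (βγ)² = 1.676638, and β = (βγ)/γ = 0.82258/1.29485 = 0.635.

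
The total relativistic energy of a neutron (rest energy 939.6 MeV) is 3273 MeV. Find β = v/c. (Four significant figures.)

0.9579

Total energy E = γmc² gives γ = 3273/939.6 = 3.4834.
Hence β = √(1 − 1/γ²) = √(1 − 0.0824125) = √0.9175875 = 0.9579.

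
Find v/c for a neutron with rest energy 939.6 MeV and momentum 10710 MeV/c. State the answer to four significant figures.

0.9962

pc/(mc²) = 10710/939.6 = 11.398 = βγ = β/√(1−β²).
So β² = x²/(1 + x²) with x = 11.398: x² = 129.914, β² = 129.914/130.914 = 0.992361, β = 0.9962.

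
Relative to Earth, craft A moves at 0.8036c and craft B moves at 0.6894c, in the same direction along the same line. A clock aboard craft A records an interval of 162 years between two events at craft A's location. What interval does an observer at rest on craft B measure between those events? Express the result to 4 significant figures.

167.6 years

Transform craft A's velocity into craft B's frame: (0.8036 − 0.6894)/(1 − 0.8036·0.6894) = 0.1142/0.44599816, so the relative speed is 0.25605c.
At |u| = 0.25605c, γ = (1 − 0.0655616)^(−1/2) = 1.0345.
The clock on craft A records proper time, so craft B measures Δt = γΔτ = 1.0345 × 162 = 167.6 years.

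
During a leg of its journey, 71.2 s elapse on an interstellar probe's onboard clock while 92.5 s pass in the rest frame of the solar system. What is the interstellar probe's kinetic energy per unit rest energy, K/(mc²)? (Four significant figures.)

From Δt = γΔτ: γ = 92.5/71.2 = 1.29916.
K/(mc²) = γ − 1 = 1.29916 − 1 = 0.2992.

0.2992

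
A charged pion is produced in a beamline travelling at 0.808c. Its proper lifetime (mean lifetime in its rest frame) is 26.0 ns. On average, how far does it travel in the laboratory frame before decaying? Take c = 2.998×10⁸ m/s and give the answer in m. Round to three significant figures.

With β = 0.808, γ = 1/√(1 − 0.808²) = 1/√0.347136 = 1.6973.
Lab-frame lifetime: Δt = γτ = 1.6973 × 26.0 ns = 44.13 ns.
Distance: d = vΔt = 0.808 × 2.998×10⁸ m/s × 4.4130×10^-8 s = 10.7 m.

10.7 m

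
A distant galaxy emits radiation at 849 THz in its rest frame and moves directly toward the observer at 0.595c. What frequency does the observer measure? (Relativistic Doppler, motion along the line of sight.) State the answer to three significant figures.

1680 THz

Relativistic Doppler (source moving toward): f_obs = f_src · √((1+β)/(1−β)).
With β = 0.595: factor = √(1.595/0.405) = 1.9845.
f_obs = 849 × 1.9845 = 1680 THz.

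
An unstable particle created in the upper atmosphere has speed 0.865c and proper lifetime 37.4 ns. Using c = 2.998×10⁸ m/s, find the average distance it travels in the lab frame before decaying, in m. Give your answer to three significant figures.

γ = 1/√(1 − β²) = 1/√(1 − 0.748225) = 1/√0.251775 = 1/0.501772 = 1.9929.
Lab-frame lifetime: Δt = γτ = 1.9929 × 37.4 ns = 74.534 ns.
Distance: d = vΔt = 0.865 × 2.998×10⁸ m/s × 7.4534×10^-8 s = 19.3 m.

19.3 m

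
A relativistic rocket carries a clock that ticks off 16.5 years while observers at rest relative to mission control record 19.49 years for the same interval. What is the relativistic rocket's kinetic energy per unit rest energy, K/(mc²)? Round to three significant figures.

0.181

γ = Δt/Δτ = 19.49/16.5 = 1.18121.
Since K = (γ−1)mc², K/(mc²) = 1.18121 − 1 = 0.181.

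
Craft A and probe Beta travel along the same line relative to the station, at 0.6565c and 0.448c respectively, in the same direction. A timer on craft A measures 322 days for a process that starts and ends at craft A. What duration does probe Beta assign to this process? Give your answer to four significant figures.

337.0 days

The velocity of craft A relative to probe Beta is (0.6565 − 0.448)c / (1 − 0.6565×0.448) = 0.29537c; relative speed 0.29537c.
γ for this relative speed: γ = 1/√(1 − 0.0872434) = 1.0467.
Craft A's interval is proper; time dilation gives Δt_B = γΔτ = 1.0467 × 322 days = 337.0 days.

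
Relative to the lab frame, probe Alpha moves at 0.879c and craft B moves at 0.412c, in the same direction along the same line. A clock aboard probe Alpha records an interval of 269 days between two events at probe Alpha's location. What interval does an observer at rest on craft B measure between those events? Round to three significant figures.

395 days

The velocity of probe Alpha relative to craft B is (0.879 − 0.412)c / (1 − 0.879×0.412) = 0.73214c; relative speed 0.73214c.
At |u| = 0.73214c, γ = (1 − 0.536029)^(−1/2) = 1.4681.
Probe Alpha's interval is proper; time dilation gives Δt_B = γΔτ = 1.4681 × 269 days = 395 days.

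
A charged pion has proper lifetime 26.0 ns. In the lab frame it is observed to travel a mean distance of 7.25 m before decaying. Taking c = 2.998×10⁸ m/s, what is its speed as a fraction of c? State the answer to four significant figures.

d = βγcτ ⇒ βγ = d/(cτ) = 7.250 m / (7.7948 m) = 0.93011.
β = (βγ)/√(1+(βγ)²) = 0.93011/√1.865105 = 0.6811.

0.6811c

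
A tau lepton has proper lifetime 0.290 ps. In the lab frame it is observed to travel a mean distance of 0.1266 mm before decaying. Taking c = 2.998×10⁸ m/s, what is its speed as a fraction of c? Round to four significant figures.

d = βγcτ ⇒ βγ = d/(cτ) = 1.266×10^-4 m / (8.6942×10^-5 m) = 1.4561.
β = (βγ)/√(1+(βγ)²) = 1.4561/√3.12023 = 0.8243.

0.8243c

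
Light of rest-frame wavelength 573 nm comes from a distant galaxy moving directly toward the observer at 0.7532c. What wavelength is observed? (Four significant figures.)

Relativistic Doppler for wavelength: λ_obs = λ_src · √((1−β)/(1+β)).
With β = 0.7532: factor = √(0.2468/1.7532) = 0.37519.
λ_obs = 573 × 0.37519 = 215.0 nm.

215.0 nm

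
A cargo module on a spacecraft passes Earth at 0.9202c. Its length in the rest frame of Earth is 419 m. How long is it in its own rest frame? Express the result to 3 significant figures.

With β = 0.9202, γ = 1/√(1 − 0.9202²) = 1/√0.15323196 = 2.5546.
Proper length: L₀ = γ·L = 2.5546 × 419 = 1070 m.

1070 m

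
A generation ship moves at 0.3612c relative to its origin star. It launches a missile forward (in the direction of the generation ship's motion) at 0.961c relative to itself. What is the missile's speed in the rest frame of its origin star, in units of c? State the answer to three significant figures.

0.982c

In units of c, u = (u' + v)/(1 + u'v) with u' = 0.961 and v = 0.3612.
Numerator: 0.961 + 0.3612 = 1.3222. Denominator: 1 + (0.961)(0.3612) = 1.3471132.
u = 1.3222/1.3471132 = 0.98151, so the speed is 0.982c.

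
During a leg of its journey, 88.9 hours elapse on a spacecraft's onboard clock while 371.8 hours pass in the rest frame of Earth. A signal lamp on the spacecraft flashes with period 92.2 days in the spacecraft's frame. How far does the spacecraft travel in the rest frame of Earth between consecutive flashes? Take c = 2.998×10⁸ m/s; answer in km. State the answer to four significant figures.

From Δt = γΔτ: γ = 371.8/88.9 = 4.18223.
β = √(1 − 1/γ²) = 0.97099. Lab-frame period = γτ = 4.18223×92.2 days = 385.6 days. Distance = βc × γτ = 0.97099 × 2.998×10⁸ m/s × 33315840 s = 9.6983×10^15 m = 9.698×10^12 km.

9.698×10^12 km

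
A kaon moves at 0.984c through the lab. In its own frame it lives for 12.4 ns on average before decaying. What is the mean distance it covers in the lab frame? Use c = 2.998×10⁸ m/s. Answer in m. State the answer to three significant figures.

With β = 0.984, γ = 1/√(1 − 0.984²) = 1/√0.031744 = 5.6127.
Lab-frame lifetime: Δt = γτ = 5.6127 × 12.4 ns = 69.597 ns.
Distance: d = vΔt = 0.984 × 2.998×10⁸ m/s × 6.9597×10^-8 s = 20.5 m.

20.5 m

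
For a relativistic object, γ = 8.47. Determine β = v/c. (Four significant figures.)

0.9930

β = √(1 − 1/γ²) = √(1 − 1/71.7409) = √0.986061 = 0.9930.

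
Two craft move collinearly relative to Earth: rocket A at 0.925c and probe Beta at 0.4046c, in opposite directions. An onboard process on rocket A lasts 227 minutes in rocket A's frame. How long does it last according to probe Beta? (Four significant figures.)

897.8 minutes

Transform rocket A's velocity into probe Beta's frame: (0.925 + 0.4046)/(1 + 0.925·0.4046) = 1.3296/1.374255, so the relative speed is 0.96751c.
γ for this relative speed: γ = 1/√(1 − 0.936076) = 3.9552.
Rocket A's interval is proper; time dilation gives Δt_B = γΔτ = 3.9552 × 227 minutes = 897.8 minutes.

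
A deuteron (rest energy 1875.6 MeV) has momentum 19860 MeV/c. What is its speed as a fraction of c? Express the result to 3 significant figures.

βγ = pc/(mc²) = 19860/1875.6 = 10.589.
Since γ² = 1 + (βγ)² = 113.127, γ = √113.127 = 10.6361, and β = (βγ)/γ = 10.589/10.6361 = 0.996.

0.996c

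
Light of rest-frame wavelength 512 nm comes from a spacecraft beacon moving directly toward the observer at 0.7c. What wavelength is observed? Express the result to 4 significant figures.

215.1 nm

Relativistic Doppler for wavelength: λ_obs = λ_src · √((1−β)/(1+β)).
With β = 0.7: factor = √(0.3/1.7) = 0.42008.
λ_obs = 512 × 0.42008 = 215.1 nm.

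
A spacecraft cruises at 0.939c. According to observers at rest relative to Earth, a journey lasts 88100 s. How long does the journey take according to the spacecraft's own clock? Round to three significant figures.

30300 s

With β = 0.939, γ = 1/√(1 − 0.939²) = 1/√0.118279 = 2.9077.
The moving clock records proper time: Δτ = Δt/γ = 88100/2.9077 = 30300 s.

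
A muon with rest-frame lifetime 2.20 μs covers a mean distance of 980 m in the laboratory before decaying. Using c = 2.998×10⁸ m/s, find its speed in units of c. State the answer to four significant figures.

d = βγcτ ⇒ βγ = d/(cτ) = 980.0 m / (659.56 m) = 1.4858.
β = (βγ)/√(1+(βγ)²) = 1.4858/√3.2076 = 0.8296.

0.8296c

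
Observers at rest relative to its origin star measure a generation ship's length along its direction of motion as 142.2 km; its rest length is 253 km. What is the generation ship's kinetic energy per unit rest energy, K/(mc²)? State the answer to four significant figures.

Length contraction gives γ = L₀/L = 253/142.2 = 1.77918.
Since K = (γ−1)mc², K/(mc²) = 1.77918 − 1 = 0.7792.

0.7792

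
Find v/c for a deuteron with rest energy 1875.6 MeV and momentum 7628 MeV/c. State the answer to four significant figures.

0.9711

βγ = pc/(mc²) = 7628/1875.6 = 4.067.
Since γ² = 1 + (βγ)² = 17.5405, γ = √17.5405 = 4.18814, and β = (βγ)/γ = 4.067/4.18814 = 0.9711.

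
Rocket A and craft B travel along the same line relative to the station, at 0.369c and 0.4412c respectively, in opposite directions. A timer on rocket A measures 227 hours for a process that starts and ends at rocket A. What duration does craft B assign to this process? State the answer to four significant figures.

Speed of rocket A in craft B's frame: u = (v_A + v_B)/(1 + v_A v_B/c²) = (0.369 + 0.4412)/(1 + 0.369×0.4412) = 0.8102/1.1628028 = 0.69676; |u| = 0.69676c.
At |u| = 0.69676c, γ = (1 − 0.485474)^(−1/2) = 1.3941.
The clock on rocket A records proper time, so craft B measures Δt = γΔτ = 1.3941 × 227 = 316.5 hours.

316.5 hours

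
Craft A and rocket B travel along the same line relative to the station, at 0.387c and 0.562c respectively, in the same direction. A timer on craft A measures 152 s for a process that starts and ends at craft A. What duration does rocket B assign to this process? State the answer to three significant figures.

156 s

Speed of craft A in rocket B's frame: u = (v_A − v_B)/(1 − v_A v_B/c²) = (0.387 − 0.562)/(1 − 0.387×0.562) = −0.175/0.782506 = −0.22364; |u| = 0.22364c.
At |u| = 0.22364c, γ = (1 − 0.0500148)^(−1/2) = 1.026.
Craft A's interval is proper; time dilation gives Δt_B = γΔτ = 1.026 × 152 s = 156 s.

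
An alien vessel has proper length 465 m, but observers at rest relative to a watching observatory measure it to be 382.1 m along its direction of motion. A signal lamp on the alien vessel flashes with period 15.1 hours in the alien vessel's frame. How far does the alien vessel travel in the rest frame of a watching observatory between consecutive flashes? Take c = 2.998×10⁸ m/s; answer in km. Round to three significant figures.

γ = L₀/L = 465/382.1 = 1.21696.
β = √(1 − 1/γ²) = 0.56989. Lab-frame period = γτ = 1.21696×15.1 hours = 18.376 hours. Distance = βc × γτ = 0.56989 × 2.998×10⁸ m/s × 66153.6 s = 1.1303×10^13 m = 1.13×10^10 km.

1.13×10^10 km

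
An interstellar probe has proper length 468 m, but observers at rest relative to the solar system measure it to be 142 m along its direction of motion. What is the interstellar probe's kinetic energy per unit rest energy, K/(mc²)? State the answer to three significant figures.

2.30

Length contraction gives γ = L₀/L = 468/142 = 3.29577.
Since K = (γ−1)mc², K/(mc²) = 3.29577 − 1 = 2.30.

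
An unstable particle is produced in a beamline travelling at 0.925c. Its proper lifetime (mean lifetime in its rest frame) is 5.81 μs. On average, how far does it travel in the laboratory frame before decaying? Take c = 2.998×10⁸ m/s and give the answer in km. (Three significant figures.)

4.24 km

With β = 0.925, γ = 1/√(1 − 0.925²) = 1/√0.144375 = 2.6318.
Lab-frame lifetime: Δt = γτ = 2.6318 × 5.81 μs = 15.291 μs.
Distance: d = vΔt = 0.925 × 2.998×10⁸ m/s × 1.5291×10^-5 s = 4240 m = 4.24 km.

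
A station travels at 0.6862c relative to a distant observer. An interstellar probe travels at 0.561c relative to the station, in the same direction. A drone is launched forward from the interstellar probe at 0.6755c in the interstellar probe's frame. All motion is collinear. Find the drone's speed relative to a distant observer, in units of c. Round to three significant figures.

Compose velocities in two stages. Stage 1 (into S'): u₁ = (0.6755+0.561)/(1+0.6755×0.561) = 0.89669.
Stage 2 (into S): u = (0.89669+0.6862)/(1+0.89669×0.6862) = 0.97993, so the speed is 0.980c.

0.980c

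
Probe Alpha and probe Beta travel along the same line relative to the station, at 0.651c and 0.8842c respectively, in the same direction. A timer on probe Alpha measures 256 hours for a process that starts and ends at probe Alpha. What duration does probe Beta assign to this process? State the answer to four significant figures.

306.4 hours

Transform probe Alpha's velocity into probe Beta's frame: (0.651 − 0.8842)/(1 − 0.651·0.8842) = −0.2332/0.4243858, so the relative speed is 0.5495c.
γ for this relative speed: γ = 1/√(1 − 0.30195) = 1.1969.
Probe Alpha's interval is proper; time dilation gives Δt_B = γΔτ = 1.1969 × 256 hours = 306.4 hours.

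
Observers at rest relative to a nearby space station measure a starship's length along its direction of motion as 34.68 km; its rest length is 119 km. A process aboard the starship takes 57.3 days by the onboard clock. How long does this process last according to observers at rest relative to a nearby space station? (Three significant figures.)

γ = L₀/L = 119/34.68 = 3.43137.
Δt = γΔτ = 3.43137 × 57.3 = 197 days.

197 days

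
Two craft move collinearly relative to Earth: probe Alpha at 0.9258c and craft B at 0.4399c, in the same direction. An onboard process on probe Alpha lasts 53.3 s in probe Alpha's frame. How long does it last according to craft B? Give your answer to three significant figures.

Transform probe Alpha's velocity into craft B's frame: (0.9258 − 0.4399)/(1 − 0.9258·0.4399) = 0.4859/0.59274058, so the relative speed is 0.81975c.
γ for this relative speed: γ = 1/√(1 − 0.67199) = 1.746.
The clock on probe Alpha records proper time, so craft B measures Δt = γΔτ = 1.746 × 53.3 = 93.1 s.

93.1 s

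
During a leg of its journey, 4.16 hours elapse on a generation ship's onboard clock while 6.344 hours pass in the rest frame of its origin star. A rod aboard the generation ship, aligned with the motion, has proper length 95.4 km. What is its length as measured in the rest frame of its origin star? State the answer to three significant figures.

62.6 km

γ = Δt/Δτ = 6.344/4.16 = 1.525.
The rod contracts by the same γ: 95.4 km / 1.525 = 62.6 km.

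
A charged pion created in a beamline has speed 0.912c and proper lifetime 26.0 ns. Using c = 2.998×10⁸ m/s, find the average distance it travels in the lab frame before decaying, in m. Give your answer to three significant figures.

γ = 1/√(1 − β²) = 1/√(1 − 0.831744) = 1/√0.168256 = 1/0.41019 = 2.4379.
Lab-frame lifetime: Δt = γτ = 2.4379 × 26.0 ns = 63.385 ns.
Distance: d = vΔt = 0.912 × 2.998×10⁸ m/s × 6.3385×10^-8 s = 17.3 m.

17.3 m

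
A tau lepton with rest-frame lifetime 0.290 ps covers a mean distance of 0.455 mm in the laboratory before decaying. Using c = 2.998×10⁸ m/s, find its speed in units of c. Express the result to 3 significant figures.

d = βγcτ ⇒ βγ = d/(cτ) = 4.550×10^-4 m / (8.6942×10^-5 m) = 5.2334.
β = (βγ)/√(1+(βγ)²) = 5.2334/√28.3885 = 0.982.

0.982c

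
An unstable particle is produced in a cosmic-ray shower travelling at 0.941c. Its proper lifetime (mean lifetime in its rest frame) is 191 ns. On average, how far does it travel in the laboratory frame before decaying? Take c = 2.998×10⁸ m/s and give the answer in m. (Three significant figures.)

β² = 0.885481, so γ = 1/√0.114519 = 2.955.
Lab-frame lifetime: Δt = γτ = 2.955 × 191 ns = 564.4 ns.
Distance: d = vΔt = 0.941 × 2.998×10⁸ m/s × 5.6440×10^-7 s = 159 m.

159 m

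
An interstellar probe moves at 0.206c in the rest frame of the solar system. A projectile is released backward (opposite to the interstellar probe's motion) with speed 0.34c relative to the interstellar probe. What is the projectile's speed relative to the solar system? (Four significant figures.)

0.1441c

Relativistic velocity addition: u = (u' + v)/(1 + u'v/c²), with u' = −0.34c and v = 0.206c.
Numerator: −0.34 + 0.206 = −0.134. Denominator: 1 + (−0.34)(0.206) = 0.92996.
u = −0.134/0.92996 = −0.14409, so the speed is 0.1441c.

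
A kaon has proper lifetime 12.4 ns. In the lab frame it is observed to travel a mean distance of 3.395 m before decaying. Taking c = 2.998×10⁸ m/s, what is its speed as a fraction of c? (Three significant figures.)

d = βγcτ ⇒ βγ = d/(cτ) = 3.395 m / (3.71752 m) = 0.91324.
β = (βγ)/√(1+(βγ)²) = 0.91324/√1.834007 = 0.674.

0.674c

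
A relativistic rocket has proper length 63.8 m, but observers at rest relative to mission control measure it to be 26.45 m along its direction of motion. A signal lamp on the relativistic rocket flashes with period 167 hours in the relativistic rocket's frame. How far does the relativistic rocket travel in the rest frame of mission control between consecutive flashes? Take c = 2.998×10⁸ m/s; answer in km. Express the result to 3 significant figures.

γ = L₀/L = 63.8/26.45 = 2.4121.
β = √(1 − 1/γ²) = 0.91001. Lab-frame period = γτ = 2.4121×167 hours = 402.82 hours. Distance = βc × γτ = 0.91001 × 2.998×10⁸ m/s × 1450152 s = 3.9563×10^14 m = 3.96×10^11 km.

3.96×10^11 km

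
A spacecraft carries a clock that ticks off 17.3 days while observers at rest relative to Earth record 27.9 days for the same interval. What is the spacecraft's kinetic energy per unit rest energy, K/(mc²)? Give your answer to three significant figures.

0.613

From Δt = γΔτ: γ = 27.9/17.3 = 1.61272.
Since K = (γ−1)mc², K/(mc²) = 1.61272 − 1 = 0.613.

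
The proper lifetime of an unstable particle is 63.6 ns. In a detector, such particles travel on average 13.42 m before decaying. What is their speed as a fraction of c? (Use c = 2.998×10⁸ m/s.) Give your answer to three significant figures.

Lab distance = (lab lifetime)·v = γτ·βc, so βγ = d/(cτ) = 13.42/(2.998×10⁸ × 6.360×10^-8) = 0.70382.
With βγ = 0.70382: γ² = 1 + (βγ)² = 1.495363, and β = (βγ)/γ = 0.70382/1.22285 = 0.576.

0.576c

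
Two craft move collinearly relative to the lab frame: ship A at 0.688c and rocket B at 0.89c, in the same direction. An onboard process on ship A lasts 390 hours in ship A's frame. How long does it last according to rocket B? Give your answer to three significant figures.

457 hours

The velocity of ship A relative to rocket B is (0.688 − 0.89)c / (1 − 0.688×0.89) = −0.52105c; relative speed 0.52105c.
γ for this relative speed: γ = 1/√(1 − 0.271493) = 1.1716.
The clock on ship A records proper time, so rocket B measures Δt = γΔτ = 1.1716 × 390 = 457 hours.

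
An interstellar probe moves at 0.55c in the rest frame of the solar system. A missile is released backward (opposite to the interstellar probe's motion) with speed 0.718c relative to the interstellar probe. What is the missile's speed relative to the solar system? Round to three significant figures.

Relativistic velocity addition: u = (u' + v)/(1 + u'v/c²), with u' = −0.718c and v = 0.55c.
Numerator: −0.718 + 0.55 = −0.168. Denominator: 1 + (−0.718)(0.55) = 0.6051.
u = −0.168/0.6051 = −0.27764, so the speed is 0.278c.

0.278c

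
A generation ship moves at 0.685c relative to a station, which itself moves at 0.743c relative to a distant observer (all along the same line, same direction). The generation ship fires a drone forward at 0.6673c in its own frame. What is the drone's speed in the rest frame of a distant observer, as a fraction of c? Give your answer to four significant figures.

0.9891c

Apply u = (u'+v)/(1+u'v) twice. Drone in the station frame: (0.6673+0.685)/(1+0.6673·0.685) = 1.3523/1.4571005 = 0.92808c.
That velocity, transformed to the rest frame of a distant observer: (0.92808+0.743)/(1+0.92808·0.743) = 1.67108/1.68956344 = 0.98906c.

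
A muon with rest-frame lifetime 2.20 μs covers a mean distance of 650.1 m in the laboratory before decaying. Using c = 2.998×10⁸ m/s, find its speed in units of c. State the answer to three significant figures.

0.702c

d = βγcτ ⇒ βγ = d/(cτ) = 650.1 m / (659.56 m) = 0.98566.
β = (βγ)/√(1+(βγ)²) = 0.98566/√1.971526 = 0.702.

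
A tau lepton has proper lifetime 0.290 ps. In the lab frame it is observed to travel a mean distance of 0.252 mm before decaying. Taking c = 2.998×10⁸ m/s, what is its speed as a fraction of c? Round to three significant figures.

d = βγcτ ⇒ βγ = d/(cτ) = 2.520×10^-4 m / (8.6942×10^-5 m) = 2.8985.
β = (βγ)/√(1+(βγ)²) = 2.8985/√9.4013 = 0.945.

0.945c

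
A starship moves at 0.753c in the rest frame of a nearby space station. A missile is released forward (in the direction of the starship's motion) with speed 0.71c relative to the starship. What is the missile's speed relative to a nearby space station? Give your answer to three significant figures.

Relativistic velocity addition: u = (u' + v)/(1 + u'v/c²), with u' = 0.71c and v = 0.753c.
Numerator: 0.71 + 0.753 = 1.463. Denominator: 1 + (0.71)(0.753) = 1.53463.
u = 1.463/1.53463 = 0.95332, so the speed is 0.953c.

0.953c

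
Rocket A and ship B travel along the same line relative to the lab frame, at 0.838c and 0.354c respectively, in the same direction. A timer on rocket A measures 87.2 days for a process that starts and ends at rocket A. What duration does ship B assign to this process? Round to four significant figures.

120.2 days

Transform rocket A's velocity into ship B's frame: (0.838 − 0.354)/(1 − 0.838·0.354) = 0.484/0.703348, so the relative speed is 0.68814c.
At |u| = 0.68814c, γ = (1 − 0.473537)^(−1/2) = 1.3782.
Rocket A's interval is proper; time dilation gives Δt_B = γΔτ = 1.3782 × 87.2 days = 120.2 days.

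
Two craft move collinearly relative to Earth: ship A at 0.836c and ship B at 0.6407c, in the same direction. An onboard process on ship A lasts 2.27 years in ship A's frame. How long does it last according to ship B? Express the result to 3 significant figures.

2.50 years

Speed of ship A in ship B's frame: u = (v_A − v_B)/(1 − v_A v_B/c²) = (0.836 − 0.6407)/(1 − 0.836×0.6407) = 0.1953/0.4643748 = 0.42057; |u| = 0.42057c.
γ for this relative speed: γ = 1/√(1 − 0.176879) = 1.1022.
The clock on ship A records proper time, so ship B measures Δt = γΔτ = 1.1022 × 2.27 = 2.50 years.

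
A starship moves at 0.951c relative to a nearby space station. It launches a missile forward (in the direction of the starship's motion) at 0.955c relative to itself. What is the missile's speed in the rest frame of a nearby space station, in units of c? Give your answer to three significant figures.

0.999c

Relativistic velocity addition: u = (u' + v)/(1 + u'v/c²), with u' = 0.955c and v = 0.951c.
Numerator: 0.955 + 0.951 = 1.906. Denominator: 1 + (0.955)(0.951) = 1.908205.
u = 1.906/1.908205 = 0.99884, so the speed is 0.999c.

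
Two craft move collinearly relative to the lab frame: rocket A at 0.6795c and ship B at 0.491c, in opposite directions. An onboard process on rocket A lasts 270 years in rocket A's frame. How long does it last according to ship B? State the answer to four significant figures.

Transform rocket A's velocity into ship B's frame: (0.6795 + 0.491)/(1 + 0.6795·0.491) = 1.1705/1.3336345, so the relative speed is 0.87768c.
γ for this relative speed: γ = 1/√(1 − 0.770322) = 2.0866.
The clock on rocket A records proper time, so ship B measures Δt = γΔτ = 2.0866 × 270 = 563.4 years.

563.4 years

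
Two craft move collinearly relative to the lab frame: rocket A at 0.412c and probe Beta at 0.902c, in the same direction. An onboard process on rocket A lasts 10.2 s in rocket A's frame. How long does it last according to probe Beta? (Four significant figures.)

Transform rocket A's velocity into probe Beta's frame: (0.412 − 0.902)/(1 − 0.412·0.902) = −0.49/0.628376, so the relative speed is 0.77979c.
γ for this relative speed: γ = 1/√(1 − 0.608072) = 1.5973.
The clock on rocket A records proper time, so probe Beta measures Δt = γΔτ = 1.5973 × 10.2 = 16.29 s.

16.29 s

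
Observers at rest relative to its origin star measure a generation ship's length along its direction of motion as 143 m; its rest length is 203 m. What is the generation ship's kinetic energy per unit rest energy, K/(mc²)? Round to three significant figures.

0.420

From L = L₀/γ: γ = 203/143 = 1.41958.
Since K = (γ−1)mc², K/(mc²) = 1.41958 − 1 = 0.420.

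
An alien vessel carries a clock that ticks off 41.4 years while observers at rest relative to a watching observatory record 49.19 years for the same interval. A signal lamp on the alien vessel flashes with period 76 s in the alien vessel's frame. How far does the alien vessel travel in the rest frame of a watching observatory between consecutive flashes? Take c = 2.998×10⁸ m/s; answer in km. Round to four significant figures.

1.462×10^7 km

γ = Δt/Δτ = 49.19/41.4 = 1.18816.
β = √(1 − 1/γ²) = 0.54004. Lab-frame period = γτ = 1.18816×76 s = 90.3 s. Distance = βc × γτ = 0.54004 × 2.998×10⁸ m/s × 90.3 s = 1.4620×10^10 m = 1.462×10^7 km.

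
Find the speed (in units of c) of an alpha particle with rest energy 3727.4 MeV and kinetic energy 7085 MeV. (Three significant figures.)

γ = 1 + K/(mc²) = 1 + 7085/3727.4 = 2.9008.
β = √(1 − 1/γ²) = √(1 − 0.11884) = √0.88116 = 0.939.

0.939c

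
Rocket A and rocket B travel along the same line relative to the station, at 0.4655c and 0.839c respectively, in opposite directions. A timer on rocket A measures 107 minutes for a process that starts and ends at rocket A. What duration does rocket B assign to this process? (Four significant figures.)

Transform rocket A's velocity into rocket B's frame: (0.4655 + 0.839)/(1 + 0.4655·0.839) = 1.3045/1.3905545, so the relative speed is 0.93811c.
γ for this relative speed: γ = 1/√(1 − 0.88005) = 2.8874.
The clock on rocket A records proper time, so rocket B measures Δt = γΔτ = 2.8874 × 107 = 309.0 minutes.

309.0 minutes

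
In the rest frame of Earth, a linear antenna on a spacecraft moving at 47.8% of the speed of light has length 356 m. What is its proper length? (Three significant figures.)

405 m

With β = 0.478, γ = 1/√(1 − 0.478²) = 1/√0.771516 = 1.1385.
Proper length: L₀ = γ·L = 1.1385 × 356 = 405 m.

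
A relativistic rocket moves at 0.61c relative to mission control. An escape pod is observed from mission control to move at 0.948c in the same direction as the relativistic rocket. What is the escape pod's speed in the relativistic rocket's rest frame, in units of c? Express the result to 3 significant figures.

0.801c

Transform to the relativistic rocket's frame: u' = (u − v)/(1 − uv/c²).
u' = (0.948 − 0.61)/(1 − 0.948×0.61) = 0.338/0.42172 = 0.80148.
Speed in the relativistic rocket's frame: 0.801c (in the same direction).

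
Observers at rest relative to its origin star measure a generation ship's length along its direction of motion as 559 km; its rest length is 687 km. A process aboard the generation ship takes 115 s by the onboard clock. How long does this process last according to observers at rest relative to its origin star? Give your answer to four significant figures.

From L = L₀/γ: γ = 687/559 = 1.22898.
Δt = γΔτ = 1.22898 × 115 = 141.3 s.

141.3 s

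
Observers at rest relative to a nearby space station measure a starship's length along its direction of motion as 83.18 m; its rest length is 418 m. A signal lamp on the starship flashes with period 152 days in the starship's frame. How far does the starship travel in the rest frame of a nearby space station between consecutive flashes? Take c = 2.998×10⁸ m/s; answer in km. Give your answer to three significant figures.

1.94×10^13 km

Length contraction gives γ = L₀/L = 418/83.18 = 5.02525.
β = √(1 − 1/γ²) = 0.98. Lab-frame period = γτ = 5.02525×152 days = 763.84 days. Distance = βc × γτ = 0.98 × 2.998×10⁸ m/s × 65995776 s = 1.9390×10^16 m = 1.94×10^13 km.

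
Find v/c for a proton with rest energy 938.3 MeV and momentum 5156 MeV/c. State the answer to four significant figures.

pc/(mc²) = 5156/938.3 = 5.495 = βγ = β/√(1−β²).
So β² = x²/(1 + x²) with x = 5.495: x² = 30.195, β² = 30.195/31.195 = 0.967944, β = 0.9838.

0.9838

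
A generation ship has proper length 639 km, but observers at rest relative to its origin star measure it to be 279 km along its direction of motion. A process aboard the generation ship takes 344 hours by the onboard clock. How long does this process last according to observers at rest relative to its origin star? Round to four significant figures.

From L = L₀/γ: γ = 639/279 = 2.29032.
The same γ dilates the second interval: 2.29032 × 344 hours = 787.9 hours.

787.9 hours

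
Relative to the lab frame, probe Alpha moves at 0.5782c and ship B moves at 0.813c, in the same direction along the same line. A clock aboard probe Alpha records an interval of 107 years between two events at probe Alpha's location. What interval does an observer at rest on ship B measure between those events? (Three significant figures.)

Speed of probe Alpha in ship B's frame: u = (v_A − v_B)/(1 − v_A v_B/c²) = (0.5782 − 0.813)/(1 − 0.5782×0.813) = −0.2348/0.5299234 = −0.44308; |u| = 0.44308c.
At |u| = 0.44308c, γ = (1 − 0.19632)^(−1/2) = 1.1155.
Probe Alpha's interval is proper; time dilation gives Δt_B = γΔτ = 1.1155 × 107 years = 119 years.

119 years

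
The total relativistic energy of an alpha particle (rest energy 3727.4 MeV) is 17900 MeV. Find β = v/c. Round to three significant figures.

0.978

γ = E/(mc²) = 17900/3727.4 = 4.8023.
β = √(1 − 1/γ²) = √(1 − 0.0433612) = √0.9566388 = 0.978.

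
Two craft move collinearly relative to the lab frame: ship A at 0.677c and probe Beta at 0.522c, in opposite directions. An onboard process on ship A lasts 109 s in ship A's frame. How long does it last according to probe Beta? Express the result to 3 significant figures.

235 s

Transform ship A's velocity into probe Beta's frame: (0.677 + 0.522)/(1 + 0.677·0.522) = 1.199/1.353394, so the relative speed is 0.88592c.
At |u| = 0.88592c, γ = (1 − 0.784854)^(−1/2) = 2.1559.
The clock on ship A records proper time, so probe Beta measures Δt = γΔτ = 2.1559 × 109 = 235 s.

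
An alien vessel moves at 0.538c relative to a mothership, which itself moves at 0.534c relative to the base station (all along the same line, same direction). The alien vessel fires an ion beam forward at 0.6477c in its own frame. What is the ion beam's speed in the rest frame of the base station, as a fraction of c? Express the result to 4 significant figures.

Apply u = (u'+v)/(1+u'v) twice. Ion beam in the mothership frame: (0.6477+0.538)/(1+0.6477·0.538) = 1.1857/1.3484626 = 0.8793c.
That velocity, transformed to the rest frame of the base station: (0.8793+0.534)/(1+0.8793·0.534) = 1.4133/1.4695462 = 0.96173c.

0.9617c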